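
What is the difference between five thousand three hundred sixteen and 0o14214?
Convert five thousand three hundred sixteen (English words) → 5×1000 + 3×100 + 16 = 5316 (decimal)
Convert 0o14214 (octal) → 1×4096 + 4×512 + 2×64 + 1×8 + 4 = 6284 (decimal)
Difference: |5316 - 6284| = 968
968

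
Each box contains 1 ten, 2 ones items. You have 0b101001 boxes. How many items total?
Convert 1 ten, 2 ones (place-value notation) → 1×10 + 2 = 12 (decimal)
Convert 0b101001 (binary) → 32 + 8 + 1 = 41 (decimal)
Compute 12 × 41 = 492
492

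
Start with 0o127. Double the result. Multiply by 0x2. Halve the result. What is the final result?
Convert 0o127 (octal) → 1×64 + 2×8 + 7 = 87 (decimal)
Start: 87
87 × 2 = 174
Convert 0x2 (hexadecimal) → 2 (decimal)
174 × 2 = 348
348 ÷ 2 = 174
174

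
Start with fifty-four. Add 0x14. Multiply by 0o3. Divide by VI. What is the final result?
Convert fifty-four (English words) → 54 (decimal)
Start: 54
Convert 0x14 (hexadecimal) → 1×16 + 4 = 20 (decimal)
54 + 20 = 74
Convert 0o3 (octal) → 3 (decimal)
74 × 3 = 222
Convert VI (Roman numeral) → 5 + 1 = 6 (decimal)
222 ÷ 6 = 37
37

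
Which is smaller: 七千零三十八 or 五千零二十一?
Convert 七千零三十八 (Chinese numeral) → 7×1000 + 3×10 + 8 = 7038 (decimal)
Convert 五千零二十一 (Chinese numeral) → 5×1000 + 2×10 + 1 = 5021 (decimal)
Compare 7038 vs 5021: smaller = 5021
5021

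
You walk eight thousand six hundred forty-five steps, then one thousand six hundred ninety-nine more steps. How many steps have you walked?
Convert eight thousand six hundred forty-five (English words) → 8×1000 + 6×100 + 45 = 8645 (decimal)
Convert one thousand six hundred ninety-nine (English words) → 1×1000 + 6×100 + 99 = 1699 (decimal)
Compute 8645 + 1699 = 10344
10344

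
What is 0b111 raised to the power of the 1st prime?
Convert 0b111 (binary) → 4 + 2 + 1 = 7 (decimal)
Convert the 1st prime (prime index) → 2 (decimal)
Compute 7 ^ 2 = 49
49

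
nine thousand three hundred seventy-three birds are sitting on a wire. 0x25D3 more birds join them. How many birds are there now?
Convert nine thousand three hundred seventy-three (English words) → 9×1000 + 3×100 + 73 = 9373 (decimal)
Convert 0x25D3 (hexadecimal) → 2×4096 + 5×256 + 13×16 + 3 = 9683 (decimal)
Compute 9373 + 9683 = 19056
19056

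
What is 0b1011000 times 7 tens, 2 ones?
Convert 0b1011000 (binary) → 64 + 16 + 8 = 88 (decimal)
Convert 7 tens, 2 ones (place-value notation) → 7×10 + 2 = 72 (decimal)
Compute 88 × 72 = 6336
6336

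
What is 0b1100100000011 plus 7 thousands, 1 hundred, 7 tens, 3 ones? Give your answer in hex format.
Convert 0b1100100000011 (binary) → 4096 + 2048 + 256 + 2 + 1 = 6403 (decimal)
Convert 7 thousands, 1 hundred, 7 tens, 3 ones (place-value notation) → 7×1000 + 1×100 + 7×10 + 3 = 7173 (decimal)
Compute 6403 + 7173 = 13576
Convert 13576 (decimal) → 13576 = 3×4096 + 5×256 + 8 → 0x3508 (hexadecimal)
0x3508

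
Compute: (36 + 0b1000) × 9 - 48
Convert 0b1000 (binary) → 8 (decimal)
Expression in decimal: (36 + 8) × 9 - 48
Parentheses first: 36 + 8 = 44
Multiply: 44 × 9 = 396
Subtract: 396 - 48 = 348
348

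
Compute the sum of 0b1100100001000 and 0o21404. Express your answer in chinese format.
Convert 0b1100100001000 (binary) → 4096 + 2048 + 256 + 8 = 6408 (decimal)
Convert 0o21404 (octal) → 2×4096 + 1×512 + 4×64 + 4 = 8964 (decimal)
Compute 6408 + 8964 = 15372
Convert 15372 (decimal) → 15372 = 1×10000 + 5×1000 + 3×100 + 7×10 + 2 → 一万五千三百七十二 (Chinese numeral)
一万五千三百七十二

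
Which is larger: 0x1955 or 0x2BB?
Convert 0x1955 (hexadecimal) → 1×4096 + 9×256 + 5×16 + 5 = 6485 (decimal)
Convert 0x2BB (hexadecimal) → 2×256 + 11×16 + 11 = 699 (decimal)
Compare 6485 vs 699: larger = 6485
6485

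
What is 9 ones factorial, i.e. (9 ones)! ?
Convert 9 ones (place-value notation) → 9 (decimal)
Compute 9! = 362880
362880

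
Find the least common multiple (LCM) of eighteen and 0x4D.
Convert eighteen (English words) → 18 (decimal)
Convert 0x4D (hexadecimal) → 4×16 + 13 = 77 (decimal)
Compute lcm(18, 77) = 1386
1386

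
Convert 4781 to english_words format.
Convert 4781 (decimal) → 4781 = 4×1000 + 7×100 + 81 → four thousand seven hundred eighty-one (English words)
four thousand seven hundred eighty-one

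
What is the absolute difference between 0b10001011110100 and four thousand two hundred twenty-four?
Convert 0b10001011110100 (binary) → 8192 + 512 + 128 + 64 + 32 + 16 + 4 = 8948 (decimal)
Convert four thousand two hundred twenty-four (English words) → 4×1000 + 2×100 + 24 = 4224 (decimal)
Compute |8948 - 4224| = 4724
4724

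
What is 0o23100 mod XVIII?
Convert 0o23100 (octal) → 2×4096 + 3×512 + 1×64 = 9792 (decimal)
Convert XVIII (Roman numeral) → 10 + 5 + 1 + 1 + 1 = 18 (decimal)
Compute 9792 mod 18 = 0
0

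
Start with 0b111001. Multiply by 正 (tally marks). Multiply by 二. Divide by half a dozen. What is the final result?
Convert 0b111001 (binary) → 32 + 16 + 8 + 1 = 57 (decimal)
Start: 57
Convert 正 (tally marks) → 5 (decimal)
57 × 5 = 285
Convert 二 (Chinese numeral) → 2 (decimal)
285 × 2 = 570
Convert half a dozen (colloquial) → 6 (decimal)
570 ÷ 6 = 95
95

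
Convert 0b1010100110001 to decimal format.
Convert 0b1010100110001 (binary) → 4096 + 1024 + 256 + 32 + 16 + 1 = 5425 (decimal)
5425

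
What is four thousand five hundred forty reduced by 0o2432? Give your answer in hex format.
Convert four thousand five hundred forty (English words) → 4×1000 + 5×100 + 40 = 4540 (decimal)
Convert 0o2432 (octal) → 2×512 + 4×64 + 3×8 + 2 = 1306 (decimal)
Compute 4540 - 1306 = 3234
Convert 3234 (decimal) → 3234 = 12×256 + 10×16 + 2 → 0xCA2 (hexadecimal)
0xCA2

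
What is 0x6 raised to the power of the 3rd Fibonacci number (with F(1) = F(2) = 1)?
Convert 0x6 (hexadecimal) → 6 (decimal)
Convert the 3rd Fibonacci number (with F(1) = F(2) = 1) (Fibonacci index) → 1, 1, 2 → 2 (decimal)
Compute 6 ^ 2 = 36
36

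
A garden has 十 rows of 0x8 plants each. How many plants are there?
Convert 0x8 (hexadecimal) → 8 (decimal)
Convert 十 (Chinese numeral) → 1×10 = 10 (decimal)
Compute 8 × 10 = 80
80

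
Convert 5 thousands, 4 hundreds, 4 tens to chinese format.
Convert 5 thousands, 4 hundreds, 4 tens (place-value notation) → 5×1000 + 4×100 + 4×10 = 5440 (decimal)
Convert 5440 (decimal) → 5440 = 5×1000 + 4×100 + 4×10 → 五千四百四十 (Chinese numeral)
五千四百四十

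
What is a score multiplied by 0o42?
Convert a score (colloquial) → 20 (decimal)
Convert 0o42 (octal) → 4×8 + 2 = 34 (decimal)
Compute 20 × 34 = 680
680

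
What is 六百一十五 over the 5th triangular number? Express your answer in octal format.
Convert 六百一十五 (Chinese numeral) → 6×100 + 1×10 + 5 = 615 (decimal)
Convert the 5th triangular number (triangular index) → 5×6/2 = 15 (decimal)
Compute 615 ÷ 15 = 41
Convert 41 (decimal) → 41 = 5×8 + 1 → 0o51 (octal)
0o51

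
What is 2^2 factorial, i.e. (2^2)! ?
Convert 2^2 (power) → 4 (decimal)
Compute 4! = 24
24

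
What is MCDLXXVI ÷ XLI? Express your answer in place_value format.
Convert MCDLXXVI (Roman numeral) → 1000 + 400 + 50 + 10 + 10 + 5 + 1 = 1476 (decimal)
Convert XLI (Roman numeral) → 40 + 1 = 41 (decimal)
Compute 1476 ÷ 41 = 36
Convert 36 (decimal) → 36 = 3×10 + 6 → 3 tens, 6 ones (place-value notation)
3 tens, 6 ones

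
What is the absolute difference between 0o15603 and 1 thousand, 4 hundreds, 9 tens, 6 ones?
Convert 0o15603 (octal) → 1×4096 + 5×512 + 6×64 + 3 = 7043 (decimal)
Convert 1 thousand, 4 hundreds, 9 tens, 6 ones (place-value notation) → 1×1000 + 4×100 + 9×10 + 6 = 1496 (decimal)
Compute |7043 - 1496| = 5547
5547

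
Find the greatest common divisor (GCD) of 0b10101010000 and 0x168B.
Convert 0b10101010000 (binary) → 1024 + 256 + 64 + 16 = 1360 (decimal)
Convert 0x168B (hexadecimal) → 1×4096 + 6×256 + 8×16 + 11 = 5771 (decimal)
Compute gcd(1360, 5771) = 1
1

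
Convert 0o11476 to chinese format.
Convert 0o11476 (octal) → 1×4096 + 1×512 + 4×64 + 7×8 + 6 = 4926 (decimal)
Convert 4926 (decimal) → 4926 = 4×1000 + 9×100 + 2×10 + 6 → 四千九百二十六 (Chinese numeral)
四千九百二十六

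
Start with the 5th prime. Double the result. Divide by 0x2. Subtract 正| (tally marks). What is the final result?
Convert the 5th prime (prime index) → 11 (decimal)
Start: 11
11 × 2 = 22
Convert 0x2 (hexadecimal) → 2 (decimal)
22 ÷ 2 = 11
Convert 正| (tally marks) → 5 + 1 = 6 (decimal)
11 - 6 = 5
5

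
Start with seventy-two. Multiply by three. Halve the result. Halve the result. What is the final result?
Convert seventy-two (English words) → 72 (decimal)
Start: 72
Convert three (English words) → 3 (decimal)
72 × 3 = 216
216 ÷ 2 = 108
108 ÷ 2 = 54
54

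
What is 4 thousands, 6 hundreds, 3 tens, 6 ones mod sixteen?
Convert 4 thousands, 6 hundreds, 3 tens, 6 ones (place-value notation) → 4×1000 + 6×100 + 3×10 + 6 = 4636 (decimal)
Convert sixteen (English words) → 16 (decimal)
Compute 4636 mod 16 = 12
12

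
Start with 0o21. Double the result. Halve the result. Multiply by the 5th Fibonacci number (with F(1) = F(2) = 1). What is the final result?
Convert 0o21 (octal) → 2×8 + 1 = 17 (decimal)
Start: 17
17 × 2 = 34
34 ÷ 2 = 17
Convert the 5th Fibonacci number (with F(1) = F(2) = 1) (Fibonacci index) → 1, 1, 2, 3, 5 → 5 (decimal)
17 × 5 = 85
85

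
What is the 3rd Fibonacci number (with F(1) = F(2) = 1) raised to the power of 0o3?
Convert the 3rd Fibonacci number (with F(1) = F(2) = 1) (Fibonacci index) → 1, 1, 2 → 2 (decimal)
Convert 0o3 (octal) → 3 (decimal)
Compute 2 ^ 3 = 8
8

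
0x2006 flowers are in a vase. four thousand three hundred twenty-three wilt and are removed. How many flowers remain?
Convert 0x2006 (hexadecimal) → 2×4096 + 6 = 8198 (decimal)
Convert four thousand three hundred twenty-three (English words) → 4×1000 + 3×100 + 23 = 4323 (decimal)
Compute 8198 - 4323 = 3875
3875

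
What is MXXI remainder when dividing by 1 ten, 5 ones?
Convert MXXI (Roman numeral) → 1000 + 10 + 10 + 1 = 1021 (decimal)
Convert 1 ten, 5 ones (place-value notation) → 1×10 + 5 = 15 (decimal)
Compute 1021 mod 15 = 1
1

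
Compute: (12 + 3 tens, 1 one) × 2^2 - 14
Convert 3 tens, 1 one (place-value notation) → 3×10 + 1 = 31 (decimal)
Convert 2^2 (power) → 4 (decimal)
Expression in decimal: (12 + 31) × 4 - 14
Parentheses first: 12 + 31 = 43
Multiply: 43 × 4 = 172
Subtract: 172 - 14 = 158
158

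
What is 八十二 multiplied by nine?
Convert 八十二 (Chinese numeral) → 8×10 + 2 = 82 (decimal)
Convert nine (English words) → 9 (decimal)
Compute 82 × 9 = 738
738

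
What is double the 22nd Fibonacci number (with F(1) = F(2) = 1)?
The 22nd Fibonacci number (with F(1) = F(2) = 1) = 17711
Compute 17711 × 2 = 35422
35422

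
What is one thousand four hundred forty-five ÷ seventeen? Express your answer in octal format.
Convert one thousand four hundred forty-five (English words) → 1×1000 + 4×100 + 45 = 1445 (decimal)
Convert seventeen (English words) → 17 (decimal)
Compute 1445 ÷ 17 = 85
Convert 85 (decimal) → 85 = 1×64 + 2×8 + 5 → 0o125 (octal)
0o125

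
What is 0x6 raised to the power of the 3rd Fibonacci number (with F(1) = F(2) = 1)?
Convert 0x6 (hexadecimal) → 6 (decimal)
Convert the 3rd Fibonacci number (with F(1) = F(2) = 1) (Fibonacci index) → 1, 1, 2 → 2 (decimal)
Compute 6 ^ 2 = 36
36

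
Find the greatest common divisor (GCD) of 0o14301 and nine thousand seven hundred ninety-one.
Convert 0o14301 (octal) → 1×4096 + 4×512 + 3×64 + 1 = 6337 (decimal)
Convert nine thousand seven hundred ninety-one (English words) → 9×1000 + 7×100 + 91 = 9791 (decimal)
Compute gcd(6337, 9791) = 1
1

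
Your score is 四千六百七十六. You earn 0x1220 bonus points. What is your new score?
Convert 四千六百七十六 (Chinese numeral) → 4×1000 + 6×100 + 7×10 + 6 = 4676 (decimal)
Convert 0x1220 (hexadecimal) → 1×4096 + 2×256 + 2×16 = 4640 (decimal)
Compute 4676 + 4640 = 9316
9316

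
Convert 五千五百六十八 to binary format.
Convert 五千五百六十八 (Chinese numeral) → 5×1000 + 5×100 + 6×10 + 8 = 5568 (decimal)
Convert 5568 (decimal) → 5568 = 4096 + 1024 + 256 + 128 + 64 → 0b1010111000000 (binary)
0b1010111000000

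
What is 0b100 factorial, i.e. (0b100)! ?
Convert 0b100 (binary) → 4 (decimal)
Compute 4! = 24
24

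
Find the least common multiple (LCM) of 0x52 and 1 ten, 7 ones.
Convert 0x52 (hexadecimal) → 5×16 + 2 = 82 (decimal)
Convert 1 ten, 7 ones (place-value notation) → 1×10 + 7 = 17 (decimal)
Compute lcm(82, 17) = 1394
1394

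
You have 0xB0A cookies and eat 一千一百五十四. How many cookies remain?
Convert 0xB0A (hexadecimal) → 11×256 + 10 = 2826 (decimal)
Convert 一千一百五十四 (Chinese numeral) → 1×1000 + 1×100 + 5×10 + 4 = 1154 (decimal)
Compute 2826 - 1154 = 1672
1672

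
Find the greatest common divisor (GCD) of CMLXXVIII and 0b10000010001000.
Convert CMLXXVIII (Roman numeral) → 900 + 50 + 10 + 10 + 5 + 1 + 1 + 1 = 978 (decimal)
Convert 0b10000010001000 (binary) → 8192 + 128 + 8 = 8328 (decimal)
Compute gcd(978, 8328) = 6
6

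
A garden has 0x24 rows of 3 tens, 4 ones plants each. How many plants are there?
Convert 3 tens, 4 ones (place-value notation) → 3×10 + 4 = 34 (decimal)
Convert 0x24 (hexadecimal) → 2×16 + 4 = 36 (decimal)
Compute 34 × 36 = 1224
1224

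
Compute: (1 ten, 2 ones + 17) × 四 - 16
Convert 1 ten, 2 ones (place-value notation) → 1×10 + 2 = 12 (decimal)
Convert 四 (Chinese numeral) → 4 (decimal)
Expression in decimal: (12 + 17) × 4 - 16
Parentheses first: 12 + 17 = 29
Multiply: 29 × 4 = 116
Subtract: 116 - 16 = 100
100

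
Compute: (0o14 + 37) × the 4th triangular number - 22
Convert 0o14 (octal) → 1×8 + 4 = 12 (decimal)
Convert the 4th triangular number (triangular index) → 4×5/2 = 10 (decimal)
Expression in decimal: (12 + 37) × 10 - 22
Parentheses first: 12 + 37 = 49
Multiply: 49 × 10 = 490
Subtract: 490 - 22 = 468
468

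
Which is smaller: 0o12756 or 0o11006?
Convert 0o12756 (octal) → 1×4096 + 2×512 + 7×64 + 5×8 + 6 = 5614 (decimal)
Convert 0o11006 (octal) → 1×4096 + 1×512 + 6 = 4614 (decimal)
Compare 5614 vs 4614: smaller = 4614
4614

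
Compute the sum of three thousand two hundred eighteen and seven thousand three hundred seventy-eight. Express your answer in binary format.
Convert three thousand two hundred eighteen (English words) → 3×1000 + 2×100 + 18 = 3218 (decimal)
Convert seven thousand three hundred seventy-eight (English words) → 7×1000 + 3×100 + 78 = 7378 (decimal)
Compute 3218 + 7378 = 10596
Convert 10596 (decimal) → 10596 = 8192 + 2048 + 256 + 64 + 32 + 4 → 0b10100101100100 (binary)
0b10100101100100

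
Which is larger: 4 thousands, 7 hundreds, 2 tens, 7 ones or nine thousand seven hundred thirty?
Convert 4 thousands, 7 hundreds, 2 tens, 7 ones (place-value notation) → 4×1000 + 7×100 + 2×10 + 7 = 4727 (decimal)
Convert nine thousand seven hundred thirty (English words) → 9×1000 + 7×100 + 30 = 9730 (decimal)
Compare 4727 vs 9730: larger = 9730
9730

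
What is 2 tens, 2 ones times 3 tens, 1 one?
Convert 2 tens, 2 ones (place-value notation) → 2×10 + 2 = 22 (decimal)
Convert 3 tens, 1 one (place-value notation) → 3×10 + 1 = 31 (decimal)
Compute 22 × 31 = 682
682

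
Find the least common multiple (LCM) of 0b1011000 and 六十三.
Convert 0b1011000 (binary) → 64 + 16 + 8 = 88 (decimal)
Convert 六十三 (Chinese numeral) → 6×10 + 3 = 63 (decimal)
Compute lcm(88, 63) = 5544
5544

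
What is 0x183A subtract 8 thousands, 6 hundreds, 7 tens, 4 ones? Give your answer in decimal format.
Convert 0x183A (hexadecimal) → 1×4096 + 8×256 + 3×16 + 10 = 6202 (decimal)
Convert 8 thousands, 6 hundreds, 7 tens, 4 ones (place-value notation) → 8×1000 + 6×100 + 7×10 + 4 = 8674 (decimal)
Compute 6202 - 8674 = -2472
-2472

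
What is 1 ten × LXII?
Convert 1 ten (place-value notation) → 1×10 = 10 (decimal)
Convert LXII (Roman numeral) → 50 + 10 + 1 + 1 = 62 (decimal)
Compute 10 × 62 = 620
620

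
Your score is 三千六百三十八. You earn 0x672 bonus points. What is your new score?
Convert 三千六百三十八 (Chinese numeral) → 3×1000 + 6×100 + 3×10 + 8 = 3638 (decimal)
Convert 0x672 (hexadecimal) → 6×256 + 7×16 + 2 = 1650 (decimal)
Compute 3638 + 1650 = 5288
5288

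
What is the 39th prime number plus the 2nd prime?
The 39th prime number = 167
Convert the 2nd prime (prime index) → 3 (decimal)
Compute 167 + 3 = 170
170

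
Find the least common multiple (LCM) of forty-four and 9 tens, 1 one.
Convert forty-four (English words) → 44 (decimal)
Convert 9 tens, 1 one (place-value notation) → 9×10 + 1 = 91 (decimal)
Compute lcm(44, 91) = 4004
4004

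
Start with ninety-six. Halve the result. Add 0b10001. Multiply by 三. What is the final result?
Convert ninety-six (English words) → 96 (decimal)
Start: 96
96 ÷ 2 = 48
Convert 0b10001 (binary) → 16 + 1 = 17 (decimal)
48 + 17 = 65
Convert 三 (Chinese numeral) → 3 (decimal)
65 × 3 = 195
195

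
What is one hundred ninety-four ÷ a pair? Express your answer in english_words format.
Convert one hundred ninety-four (English words) → 1×100 + 94 = 194 (decimal)
Convert a pair (colloquial) → 2 (decimal)
Compute 194 ÷ 2 = 97
Convert 97 (decimal) → ninety-seven (English words)
ninety-seven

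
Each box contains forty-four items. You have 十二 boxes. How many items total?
Convert forty-four (English words) → 44 (decimal)
Convert 十二 (Chinese numeral) → 1×10 + 2 = 12 (decimal)
Compute 44 × 12 = 528
528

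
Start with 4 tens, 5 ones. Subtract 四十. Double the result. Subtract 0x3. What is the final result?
Convert 4 tens, 5 ones (place-value notation) → 4×10 + 5 = 45 (decimal)
Start: 45
Convert 四十 (Chinese numeral) → 4×10 = 40 (decimal)
45 - 40 = 5
5 × 2 = 10
Convert 0x3 (hexadecimal) → 3 (decimal)
10 - 3 = 7
7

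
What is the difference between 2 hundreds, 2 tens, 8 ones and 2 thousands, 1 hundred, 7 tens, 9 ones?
Convert 2 hundreds, 2 tens, 8 ones (place-value notation) → 2×100 + 2×10 + 8 = 228 (decimal)
Convert 2 thousands, 1 hundred, 7 tens, 9 ones (place-value notation) → 2×1000 + 1×100 + 7×10 + 9 = 2179 (decimal)
Difference: |228 - 2179| = 1951
1951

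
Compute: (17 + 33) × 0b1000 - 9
Convert 0b1000 (binary) → 8 (decimal)
Expression in decimal: (17 + 33) × 8 - 9
Parentheses first: 17 + 33 = 50
Multiply: 50 × 8 = 400
Subtract: 400 - 9 = 391
391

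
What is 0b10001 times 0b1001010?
Convert 0b10001 (binary) → 16 + 1 = 17 (decimal)
Convert 0b1001010 (binary) → 64 + 8 + 2 = 74 (decimal)
Compute 17 × 74 = 1258
1258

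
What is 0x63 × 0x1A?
Convert 0x63 (hexadecimal) → 6×16 + 3 = 99 (decimal)
Convert 0x1A (hexadecimal) → 1×16 + 10 = 26 (decimal)
Compute 99 × 26 = 2574
2574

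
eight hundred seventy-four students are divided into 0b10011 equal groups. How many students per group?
Convert eight hundred seventy-four (English words) → 8×100 + 74 = 874 (decimal)
Convert 0b10011 (binary) → 16 + 2 + 1 = 19 (decimal)
Compute 874 ÷ 19 = 46
46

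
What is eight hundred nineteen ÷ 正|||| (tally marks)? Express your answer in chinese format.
Convert eight hundred nineteen (English words) → 8×100 + 19 = 819 (decimal)
Convert 正|||| (tally marks) → 5 + 4 = 9 (decimal)
Compute 819 ÷ 9 = 91
Convert 91 (decimal) → 91 = 9×10 + 1 → 九十一 (Chinese numeral)
九十一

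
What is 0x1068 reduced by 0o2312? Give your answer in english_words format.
Convert 0x1068 (hexadecimal) → 1×4096 + 6×16 + 8 = 4200 (decimal)
Convert 0o2312 (octal) → 2×512 + 3×64 + 1×8 + 2 = 1226 (decimal)
Compute 4200 - 1226 = 2974
Convert 2974 (decimal) → 2974 = 2×1000 + 9×100 + 74 → two thousand nine hundred seventy-four (English words)
two thousand nine hundred seventy-four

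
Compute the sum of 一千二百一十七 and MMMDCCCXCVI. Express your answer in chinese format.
Convert 一千二百一十七 (Chinese numeral) → 1×1000 + 2×100 + 1×10 + 7 = 1217 (decimal)
Convert MMMDCCCXCVI (Roman numeral) → 1000 + 1000 + 1000 + 500 + 100 + 100 + 100 + 90 + 5 + 1 = 3896 (decimal)
Compute 1217 + 3896 = 5113
Convert 5113 (decimal) → 5113 = 5×1000 + 1×100 + 1×10 + 3 → 五千一百一十三 (Chinese numeral)
五千一百一十三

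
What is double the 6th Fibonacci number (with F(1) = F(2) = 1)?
The 6th Fibonacci number (with F(1) = F(2) = 1): 1, 1, 2, 3, 5, 8 → 8
Compute 8 × 2 = 16
16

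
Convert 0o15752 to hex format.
Convert 0o15752 (octal) → 1×4096 + 5×512 + 7×64 + 5×8 + 2 = 7146 (decimal)
Convert 7146 (decimal) → 7146 = 1×4096 + 11×256 + 14×16 + 10 → 0x1BEA (hexadecimal)
0x1BEA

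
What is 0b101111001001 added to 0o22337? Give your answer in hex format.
Convert 0b101111001001 (binary) → 2048 + 512 + 256 + 128 + 64 + 8 + 1 = 3017 (decimal)
Convert 0o22337 (octal) → 2×4096 + 2×512 + 3×64 + 3×8 + 7 = 9439 (decimal)
Compute 3017 + 9439 = 12456
Convert 12456 (decimal) → 12456 = 3×4096 + 10×16 + 8 → 0x30A8 (hexadecimal)
0x30A8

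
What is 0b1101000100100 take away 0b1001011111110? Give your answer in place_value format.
Convert 0b1101000100100 (binary) → 4096 + 2048 + 512 + 32 + 4 = 6692 (decimal)
Convert 0b1001011111110 (binary) → 4096 + 512 + 128 + 64 + 32 + 16 + 8 + 4 + 2 = 4862 (decimal)
Compute 6692 - 4862 = 1830
Convert 1830 (decimal) → 1830 = 1×1000 + 8×100 + 3×10 → 1 thousand, 8 hundreds, 3 tens (place-value notation)
1 thousand, 8 hundreds, 3 tens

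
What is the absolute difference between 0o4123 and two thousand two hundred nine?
Convert 0o4123 (octal) → 4×512 + 1×64 + 2×8 + 3 = 2131 (decimal)
Convert two thousand two hundred nine (English words) → 2×1000 + 2×100 + 9 = 2209 (decimal)
Compute |2131 - 2209| = 78
78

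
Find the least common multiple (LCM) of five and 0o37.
Convert five (English words) → 5 (decimal)
Convert 0o37 (octal) → 3×8 + 7 = 31 (decimal)
Compute lcm(5, 31) = 155
155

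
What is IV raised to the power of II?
Convert IV (Roman numeral) → 4 (decimal)
Convert II (Roman numeral) → 1 + 1 = 2 (decimal)
Compute 4 ^ 2 = 16
16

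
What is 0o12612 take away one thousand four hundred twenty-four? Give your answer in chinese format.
Convert 0o12612 (octal) → 1×4096 + 2×512 + 6×64 + 1×8 + 2 = 5514 (decimal)
Convert one thousand four hundred twenty-four (English words) → 1×1000 + 4×100 + 24 = 1424 (decimal)
Compute 5514 - 1424 = 4090
Convert 4090 (decimal) → 4090 = 4×1000 + 9×10 → 四千零九十 (Chinese numeral)
四千零九十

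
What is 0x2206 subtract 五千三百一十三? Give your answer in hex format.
Convert 0x2206 (hexadecimal) → 2×4096 + 2×256 + 6 = 8710 (decimal)
Convert 五千三百一十三 (Chinese numeral) → 5×1000 + 3×100 + 1×10 + 3 = 5313 (decimal)
Compute 8710 - 5313 = 3397
Convert 3397 (decimal) → 3397 = 13×256 + 4×16 + 5 → 0xD45 (hexadecimal)
0xD45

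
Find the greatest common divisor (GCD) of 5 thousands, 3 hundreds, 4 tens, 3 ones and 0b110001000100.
Convert 5 thousands, 3 hundreds, 4 tens, 3 ones (place-value notation) → 5×1000 + 3×100 + 4×10 + 3 = 5343 (decimal)
Convert 0b110001000100 (binary) → 2048 + 1024 + 64 + 4 = 3140 (decimal)
Compute gcd(5343, 3140) = 1
1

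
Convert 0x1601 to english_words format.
Convert 0x1601 (hexadecimal) → 1×4096 + 6×256 + 1 = 5633 (decimal)
Convert 5633 (decimal) → 5633 = 5×1000 + 6×100 + 33 → five thousand six hundred thirty-three (English words)
five thousand six hundred thirty-three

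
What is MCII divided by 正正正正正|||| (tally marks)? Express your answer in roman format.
Convert MCII (Roman numeral) → 1000 + 100 + 1 + 1 = 1102 (decimal)
Convert 正正正正正|||| (tally marks) → 5 + 5 + 5 + 5 + 5 + 4 = 29 (decimal)
Compute 1102 ÷ 29 = 38
Convert 38 (decimal) → 38 = 10 + 10 + 10 + 5 + 1 + 1 + 1 → XXXVIII (Roman numeral)
XXXVIII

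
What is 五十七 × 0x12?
Convert 五十七 (Chinese numeral) → 5×10 + 7 = 57 (decimal)
Convert 0x12 (hexadecimal) → 1×16 + 2 = 18 (decimal)
Compute 57 × 18 = 1026
1026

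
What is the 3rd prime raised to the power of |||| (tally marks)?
Convert the 3rd prime (prime index) → 5 (decimal)
Convert |||| (tally marks) → 4 (decimal)
Compute 5 ^ 4 = 625
625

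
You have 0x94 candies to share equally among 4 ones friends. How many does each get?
Convert 0x94 (hexadecimal) → 9×16 + 4 = 148 (decimal)
Convert 4 ones (place-value notation) → 4 (decimal)
Compute 148 ÷ 4 = 37
37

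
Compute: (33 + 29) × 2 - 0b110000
Convert 0b110000 (binary) → 32 + 16 = 48 (decimal)
Expression in decimal: (33 + 29) × 2 - 48
Parentheses first: 33 + 29 = 62
Multiply: 62 × 2 = 124
Subtract: 124 - 48 = 76
76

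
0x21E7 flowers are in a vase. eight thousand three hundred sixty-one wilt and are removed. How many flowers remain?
Convert 0x21E7 (hexadecimal) → 2×4096 + 1×256 + 14×16 + 7 = 8679 (decimal)
Convert eight thousand three hundred sixty-one (English words) → 8×1000 + 3×100 + 61 = 8361 (decimal)
Compute 8679 - 8361 = 318
318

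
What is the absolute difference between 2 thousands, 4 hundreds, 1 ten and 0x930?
Convert 2 thousands, 4 hundreds, 1 ten (place-value notation) → 2×1000 + 4×100 + 1×10 = 2410 (decimal)
Convert 0x930 (hexadecimal) → 9×256 + 3×16 = 2352 (decimal)
Compute |2410 - 2352| = 58
58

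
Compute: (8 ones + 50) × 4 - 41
Convert 8 ones (place-value notation) → 8 (decimal)
Expression in decimal: (8 + 50) × 4 - 41
Parentheses first: 8 + 50 = 58
Multiply: 58 × 4 = 232
Subtract: 232 - 41 = 191
191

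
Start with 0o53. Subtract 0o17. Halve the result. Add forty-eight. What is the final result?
Convert 0o53 (octal) → 5×8 + 3 = 43 (decimal)
Start: 43
Convert 0o17 (octal) → 1×8 + 7 = 15 (decimal)
43 - 15 = 28
28 ÷ 2 = 14
Convert forty-eight (English words) → 48 (decimal)
14 + 48 = 62
62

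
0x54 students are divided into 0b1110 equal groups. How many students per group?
Convert 0x54 (hexadecimal) → 5×16 + 4 = 84 (decimal)
Convert 0b1110 (binary) → 8 + 4 + 2 = 14 (decimal)
Compute 84 ÷ 14 = 6
6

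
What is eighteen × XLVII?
Convert eighteen (English words) → 18 (decimal)
Convert XLVII (Roman numeral) → 40 + 5 + 1 + 1 = 47 (decimal)
Compute 18 × 47 = 846
846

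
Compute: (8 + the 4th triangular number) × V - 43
Convert the 4th triangular number (triangular index) → 4×5/2 = 10 (decimal)
Convert V (Roman numeral) → 5 (decimal)
Expression in decimal: (8 + 10) × 5 - 43
Parentheses first: 8 + 10 = 18
Multiply: 18 × 5 = 90
Subtract: 90 - 43 = 47
47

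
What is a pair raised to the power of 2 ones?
Convert a pair (colloquial) → 2 (decimal)
Convert 2 ones (place-value notation) → 2 (decimal)
Compute 2 ^ 2 = 4
4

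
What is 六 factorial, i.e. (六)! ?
Convert 六 (Chinese numeral) → 6 (decimal)
Compute 6! = 720
720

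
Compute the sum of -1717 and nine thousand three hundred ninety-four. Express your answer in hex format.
Convert nine thousand three hundred ninety-four (English words) → 9×1000 + 3×100 + 94 = 9394 (decimal)
Compute -1717 + 9394 = 7677
Convert 7677 (decimal) → 7677 = 1×4096 + 13×256 + 15×16 + 13 → 0x1DFD (hexadecimal)
0x1DFD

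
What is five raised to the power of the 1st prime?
Convert five (English words) → 5 (decimal)
Convert the 1st prime (prime index) → 2 (decimal)
Compute 5 ^ 2 = 25
25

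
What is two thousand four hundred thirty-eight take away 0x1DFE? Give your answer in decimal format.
Convert two thousand four hundred thirty-eight (English words) → 2×1000 + 4×100 + 38 = 2438 (decimal)
Convert 0x1DFE (hexadecimal) → 1×4096 + 13×256 + 15×16 + 14 = 7678 (decimal)
Compute 2438 - 7678 = -5240
-5240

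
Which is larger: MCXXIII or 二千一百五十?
Convert MCXXIII (Roman numeral) → 1000 + 100 + 10 + 10 + 1 + 1 + 1 = 1123 (decimal)
Convert 二千一百五十 (Chinese numeral) → 2×1000 + 1×100 + 5×10 = 2150 (decimal)
Compare 1123 vs 2150: larger = 2150
2150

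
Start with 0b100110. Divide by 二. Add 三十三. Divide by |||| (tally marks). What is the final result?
Convert 0b100110 (binary) → 32 + 4 + 2 = 38 (decimal)
Start: 38
Convert 二 (Chinese numeral) → 2 (decimal)
38 ÷ 2 = 19
Convert 三十三 (Chinese numeral) → 3×10 + 3 = 33 (decimal)
19 + 33 = 52
Convert |||| (tally marks) → 4 (decimal)
52 ÷ 4 = 13
13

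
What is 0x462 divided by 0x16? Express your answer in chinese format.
Convert 0x462 (hexadecimal) → 4×256 + 6×16 + 2 = 1122 (decimal)
Convert 0x16 (hexadecimal) → 1×16 + 6 = 22 (decimal)
Compute 1122 ÷ 22 = 51
Convert 51 (decimal) → 51 = 5×10 + 1 → 五十一 (Chinese numeral)
五十一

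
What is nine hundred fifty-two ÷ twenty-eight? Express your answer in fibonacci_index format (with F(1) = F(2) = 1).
Convert nine hundred fifty-two (English words) → 9×100 + 52 = 952 (decimal)
Convert twenty-eight (English words) → 28 (decimal)
Compute 952 ÷ 28 = 34
Convert 34 (decimal) → 1, 1, 2, 3, 5, 8, 13, 21, 34 → the 9th Fibonacci number (Fibonacci index)
the 9th Fibonacci number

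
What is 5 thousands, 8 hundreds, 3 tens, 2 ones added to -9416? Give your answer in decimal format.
Convert 5 thousands, 8 hundreds, 3 tens, 2 ones (place-value notation) → 5×1000 + 8×100 + 3×10 + 2 = 5832 (decimal)
Compute 5832 + -9416 = -3584
-3584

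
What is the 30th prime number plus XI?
The 30th prime number = 113
Convert XI (Roman numeral) → 10 + 1 = 11 (decimal)
Compute 113 + 11 = 124
124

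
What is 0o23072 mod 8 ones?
Convert 0o23072 (octal) → 2×4096 + 3×512 + 7×8 + 2 = 9786 (decimal)
Convert 8 ones (place-value notation) → 8 (decimal)
Compute 9786 mod 8 = 2
2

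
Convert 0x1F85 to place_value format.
Convert 0x1F85 (hexadecimal) → 1×4096 + 15×256 + 8×16 + 5 = 8069 (decimal)
Convert 8069 (decimal) → 8069 = 8×1000 + 6×10 + 9 → 8 thousands, 6 tens, 9 ones (place-value notation)
8 thousands, 6 tens, 9 ones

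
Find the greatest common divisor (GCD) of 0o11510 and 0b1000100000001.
Convert 0o11510 (octal) → 1×4096 + 1×512 + 5×64 + 1×8 = 4936 (decimal)
Convert 0b1000100000001 (binary) → 4096 + 256 + 1 = 4353 (decimal)
Compute gcd(4936, 4353) = 1
1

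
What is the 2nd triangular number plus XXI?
The 2nd triangular number = 2×3/2 = 3
Convert XXI (Roman numeral) → 10 + 10 + 1 = 21 (decimal)
Compute 3 + 21 = 24
24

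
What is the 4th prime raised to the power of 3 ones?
Convert the 4th prime (prime index) → 7 (decimal)
Convert 3 ones (place-value notation) → 3 (decimal)
Compute 7 ^ 3 = 343
343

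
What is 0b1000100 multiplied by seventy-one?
Convert 0b1000100 (binary) → 64 + 4 = 68 (decimal)
Convert seventy-one (English words) → 71 (decimal)
Compute 68 × 71 = 4828
4828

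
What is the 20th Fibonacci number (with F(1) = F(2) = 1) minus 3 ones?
The 20th Fibonacci number (with F(1) = F(2) = 1) = 6765
Convert 3 ones (place-value notation) → 3 (decimal)
Compute 6765 - 3 = 6762
6762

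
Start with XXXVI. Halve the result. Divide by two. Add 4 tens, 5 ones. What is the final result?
Convert XXXVI (Roman numeral) → 10 + 10 + 10 + 5 + 1 = 36 (decimal)
Start: 36
36 ÷ 2 = 18
Convert two (English words) → 2 (decimal)
18 ÷ 2 = 9
Convert 4 tens, 5 ones (place-value notation) → 4×10 + 5 = 45 (decimal)
9 + 45 = 54
54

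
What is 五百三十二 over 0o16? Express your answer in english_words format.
Convert 五百三十二 (Chinese numeral) → 5×100 + 3×10 + 2 = 532 (decimal)
Convert 0o16 (octal) → 1×8 + 6 = 14 (decimal)
Compute 532 ÷ 14 = 38
Convert 38 (decimal) → thirty-eight (English words)
thirty-eight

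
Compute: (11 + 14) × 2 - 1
Parentheses first: 11 + 14 = 25
Multiply: 25 × 2 = 50
Subtract: 50 - 1 = 49
49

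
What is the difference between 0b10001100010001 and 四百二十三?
Convert 0b10001100010001 (binary) → 8192 + 512 + 256 + 16 + 1 = 8977 (decimal)
Convert 四百二十三 (Chinese numeral) → 4×100 + 2×10 + 3 = 423 (decimal)
Difference: |8977 - 423| = 8554
8554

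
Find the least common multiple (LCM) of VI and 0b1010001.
Convert VI (Roman numeral) → 5 + 1 = 6 (decimal)
Convert 0b1010001 (binary) → 64 + 16 + 1 = 81 (decimal)
Compute lcm(6, 81) = 162
162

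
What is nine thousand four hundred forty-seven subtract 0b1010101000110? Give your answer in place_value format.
Convert nine thousand four hundred forty-seven (English words) → 9×1000 + 4×100 + 47 = 9447 (decimal)
Convert 0b1010101000110 (binary) → 4096 + 1024 + 256 + 64 + 4 + 2 = 5446 (decimal)
Compute 9447 - 5446 = 4001
Convert 4001 (decimal) → 4001 = 4×1000 + 1 → 4 thousands, 1 one (place-value notation)
4 thousands, 1 one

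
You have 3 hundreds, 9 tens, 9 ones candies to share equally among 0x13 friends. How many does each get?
Convert 3 hundreds, 9 tens, 9 ones (place-value notation) → 3×100 + 9×10 + 9 = 399 (decimal)
Convert 0x13 (hexadecimal) → 1×16 + 3 = 19 (decimal)
Compute 399 ÷ 19 = 21
21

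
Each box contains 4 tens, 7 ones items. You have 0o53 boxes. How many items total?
Convert 4 tens, 7 ones (place-value notation) → 4×10 + 7 = 47 (decimal)
Convert 0o53 (octal) → 5×8 + 3 = 43 (decimal)
Compute 47 × 43 = 2021
2021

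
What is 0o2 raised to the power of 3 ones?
Convert 0o2 (octal) → 2 (decimal)
Convert 3 ones (place-value notation) → 3 (decimal)
Compute 2 ^ 3 = 8
8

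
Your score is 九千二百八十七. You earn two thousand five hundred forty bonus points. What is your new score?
Convert 九千二百八十七 (Chinese numeral) → 9×1000 + 2×100 + 8×10 + 7 = 9287 (decimal)
Convert two thousand five hundred forty (English words) → 2×1000 + 5×100 + 40 = 2540 (decimal)
Compute 9287 + 2540 = 11827
11827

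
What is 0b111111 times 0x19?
Convert 0b111111 (binary) → 32 + 16 + 8 + 4 + 2 + 1 = 63 (decimal)
Convert 0x19 (hexadecimal) → 1×16 + 9 = 25 (decimal)
Compute 63 × 25 = 1575
1575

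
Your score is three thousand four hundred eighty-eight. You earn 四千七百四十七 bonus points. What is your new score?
Convert three thousand four hundred eighty-eight (English words) → 3×1000 + 4×100 + 88 = 3488 (decimal)
Convert 四千七百四十七 (Chinese numeral) → 4×1000 + 7×100 + 4×10 + 7 = 4747 (decimal)
Compute 3488 + 4747 = 8235
8235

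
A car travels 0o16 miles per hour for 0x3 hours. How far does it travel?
Convert 0o16 (octal) → 1×8 + 6 = 14 (decimal)
Convert 0x3 (hexadecimal) → 3 (decimal)
Compute 14 × 3 = 42
42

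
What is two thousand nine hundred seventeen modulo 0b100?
Convert two thousand nine hundred seventeen (English words) → 2×1000 + 9×100 + 17 = 2917 (decimal)
Convert 0b100 (binary) → 4 (decimal)
Compute 2917 mod 4 = 1
1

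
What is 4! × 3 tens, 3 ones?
Convert 4! (factorial) → 24 (decimal)
Convert 3 tens, 3 ones (place-value notation) → 3×10 + 3 = 33 (decimal)
Compute 24 × 33 = 792
792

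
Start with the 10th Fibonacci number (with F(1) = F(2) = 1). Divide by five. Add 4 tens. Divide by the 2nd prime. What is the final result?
Convert the 10th Fibonacci number (with F(1) = F(2) = 1) (Fibonacci index) → 1, 1, 2, 3, 5, 8, 13, 21, 34, 55 → 55 (decimal)
Start: 55
Convert five (English words) → 5 (decimal)
55 ÷ 5 = 11
Convert 4 tens (place-value notation) → 4×10 = 40 (decimal)
11 + 40 = 51
Convert the 2nd prime (prime index) → 3 (decimal)
51 ÷ 3 = 17
17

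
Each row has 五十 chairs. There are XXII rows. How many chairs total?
Convert 五十 (Chinese numeral) → 5×10 = 50 (decimal)
Convert XXII (Roman numeral) → 10 + 10 + 1 + 1 = 22 (decimal)
Compute 50 × 22 = 1100
1100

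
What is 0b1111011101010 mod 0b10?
Convert 0b1111011101010 (binary) → 4096 + 2048 + 1024 + 512 + 128 + 64 + 32 + 8 + 2 = 7914 (decimal)
Convert 0b10 (binary) → 2 (decimal)
Compute 7914 mod 2 = 0
0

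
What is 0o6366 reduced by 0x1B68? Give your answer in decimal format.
Convert 0o6366 (octal) → 6×512 + 3×64 + 6×8 + 6 = 3318 (decimal)
Convert 0x1B68 (hexadecimal) → 1×4096 + 11×256 + 6×16 + 8 = 7016 (decimal)
Compute 3318 - 7016 = -3698
-3698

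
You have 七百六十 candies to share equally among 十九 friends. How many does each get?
Convert 七百六十 (Chinese numeral) → 7×100 + 6×10 = 760 (decimal)
Convert 十九 (Chinese numeral) → 1×10 + 9 = 19 (decimal)
Compute 760 ÷ 19 = 40
40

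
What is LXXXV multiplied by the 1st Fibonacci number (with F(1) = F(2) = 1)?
Convert LXXXV (Roman numeral) → 50 + 10 + 10 + 10 + 5 = 85 (decimal)
Convert the 1st Fibonacci number (with F(1) = F(2) = 1) (Fibonacci index) → 1 (decimal)
Compute 85 × 1 = 85
85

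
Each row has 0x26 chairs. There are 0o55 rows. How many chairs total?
Convert 0x26 (hexadecimal) → 2×16 + 6 = 38 (decimal)
Convert 0o55 (octal) → 5×8 + 5 = 45 (decimal)
Compute 38 × 45 = 1710
1710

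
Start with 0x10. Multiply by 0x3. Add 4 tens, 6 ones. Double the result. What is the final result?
Convert 0x10 (hexadecimal) → 1×16 = 16 (decimal)
Start: 16
Convert 0x3 (hexadecimal) → 3 (decimal)
16 × 3 = 48
Convert 4 tens, 6 ones (place-value notation) → 4×10 + 6 = 46 (decimal)
48 + 46 = 94
94 × 2 = 188
188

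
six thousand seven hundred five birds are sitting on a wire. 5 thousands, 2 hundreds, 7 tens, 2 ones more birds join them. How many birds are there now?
Convert six thousand seven hundred five (English words) → 6×1000 + 7×100 + 5 = 6705 (decimal)
Convert 5 thousands, 2 hundreds, 7 tens, 2 ones (place-value notation) → 5×1000 + 2×100 + 7×10 + 2 = 5272 (decimal)
Compute 6705 + 5272 = 11977
11977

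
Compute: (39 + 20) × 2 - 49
Parentheses first: 39 + 20 = 59
Multiply: 59 × 2 = 118
Subtract: 118 - 49 = 69
69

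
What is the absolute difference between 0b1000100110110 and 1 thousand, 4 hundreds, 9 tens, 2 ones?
Convert 0b1000100110110 (binary) → 4096 + 256 + 32 + 16 + 4 + 2 = 4406 (decimal)
Convert 1 thousand, 4 hundreds, 9 tens, 2 ones (place-value notation) → 1×1000 + 4×100 + 9×10 + 2 = 1492 (decimal)
Compute |4406 - 1492| = 2914
2914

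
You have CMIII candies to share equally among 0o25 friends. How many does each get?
Convert CMIII (Roman numeral) → 900 + 1 + 1 + 1 = 903 (decimal)
Convert 0o25 (octal) → 2×8 + 5 = 21 (decimal)
Compute 903 ÷ 21 = 43
43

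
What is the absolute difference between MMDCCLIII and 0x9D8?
Convert MMDCCLIII (Roman numeral) → 1000 + 1000 + 500 + 100 + 100 + 50 + 1 + 1 + 1 = 2753 (decimal)
Convert 0x9D8 (hexadecimal) → 9×256 + 13×16 + 8 = 2520 (decimal)
Compute |2753 - 2520| = 233
233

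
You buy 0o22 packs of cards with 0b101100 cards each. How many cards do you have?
Convert 0b101100 (binary) → 32 + 8 + 4 = 44 (decimal)
Convert 0o22 (octal) → 2×8 + 2 = 18 (decimal)
Compute 44 × 18 = 792
792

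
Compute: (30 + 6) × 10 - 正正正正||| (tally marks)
Convert 正正正正||| (tally marks) → 5 + 5 + 5 + 5 + 3 = 23 (decimal)
Expression in decimal: (30 + 6) × 10 - 23
Parentheses first: 30 + 6 = 36
Multiply: 36 × 10 = 360
Subtract: 360 - 23 = 337
337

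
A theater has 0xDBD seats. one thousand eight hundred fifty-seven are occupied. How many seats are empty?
Convert 0xDBD (hexadecimal) → 13×256 + 11×16 + 13 = 3517 (decimal)
Convert one thousand eight hundred fifty-seven (English words) → 1×1000 + 8×100 + 57 = 1857 (decimal)
Compute 3517 - 1857 = 1660
1660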